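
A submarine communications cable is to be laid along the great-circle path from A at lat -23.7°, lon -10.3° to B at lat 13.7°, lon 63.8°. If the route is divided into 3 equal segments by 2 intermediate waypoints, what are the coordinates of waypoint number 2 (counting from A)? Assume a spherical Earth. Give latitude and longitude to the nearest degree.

Write both endpoints as unit vectors p₁, p₂ with components (cos φ cos λ, cos φ sin λ, sin φ).
The central angle between the endpoints is δ = arccos(p₁·p₂) ≈ 1.422 rad (81.5°).
Interpolate at f = 2/3 with slerp weights a = sin((1−f)δ)/sin δ ≈ 0.461, b = sin(fδ)/sin δ ≈ 0.821.
p = a·p₁ + b·p₂ ≈ (0.768, 0.640, 0.009); φ = arcsin(p_z) ≈ 0.52°, λ = atan2(p_y, p_x) ≈ 39.82°.

≈ lat 1°, lon 40°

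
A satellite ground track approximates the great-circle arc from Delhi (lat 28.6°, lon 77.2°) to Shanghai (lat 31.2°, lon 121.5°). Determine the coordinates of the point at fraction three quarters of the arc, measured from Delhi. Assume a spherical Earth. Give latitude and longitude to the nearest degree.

≈ lat 32°, lon 110°

Convert each endpoint to a unit vector on the sphere (x = cos φ cos λ, y = cos φ sin λ, z = sin φ).
The central angle between the endpoints is δ = arccos(p₁·p₂) ≈ 0.667 rad (38.2°).
Interpolate at f = 3/4 with slerp weights a = sin((1−f)δ)/sin δ ≈ 0.268, b = sin(fδ)/sin δ ≈ 0.775.
p = a·p₁ + b·p₂ ≈ (-0.294, 0.795, 0.530); φ = arcsin(p_z) ≈ 32.01°, λ = atan2(p_y, p_x) ≈ 110.31°.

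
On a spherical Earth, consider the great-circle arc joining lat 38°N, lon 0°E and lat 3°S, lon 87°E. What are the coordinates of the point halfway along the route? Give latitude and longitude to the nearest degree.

≈ lat 23°N, lon 50°E

Convert each endpoint to a unit vector on the sphere (x = cos φ cos λ, y = cos φ sin λ, z = sin φ).
The central angle between the endpoints is δ = arccos(p₁·p₂) ≈ 1.562 rad (89.5°).
Interpolate at f = 1/2 with slerp weights a = sin((1−f)δ)/sin δ ≈ 0.704, b = sin(fδ)/sin δ ≈ 0.704.
p = a·p₁ + b·p₂ ≈ (0.592, 0.702, 0.397); φ = arcsin(p_z) ≈ 23.36°, λ = atan2(p_y, p_x) ≈ 49.88°.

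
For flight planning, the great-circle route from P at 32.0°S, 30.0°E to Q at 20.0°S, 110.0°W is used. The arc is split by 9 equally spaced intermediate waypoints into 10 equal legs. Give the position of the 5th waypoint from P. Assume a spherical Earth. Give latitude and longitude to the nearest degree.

The haversine formula gives a central angle δ ≈ 2.014 rad (115.4°) between the endpoints.
Interpolate at f = 5/10 with slerp weights a = sin((1−f)δ)/sin δ ≈ 0.936, b = sin(fδ)/sin δ ≈ 0.936.
p = a·p₁ + b·p₂ ≈ (0.387, -0.430, -0.816); φ = arcsin(p_z) ≈ -54.70°, λ = atan2(p_y, p_x) ≈ -48.02°.

≈ 55°S, 48°W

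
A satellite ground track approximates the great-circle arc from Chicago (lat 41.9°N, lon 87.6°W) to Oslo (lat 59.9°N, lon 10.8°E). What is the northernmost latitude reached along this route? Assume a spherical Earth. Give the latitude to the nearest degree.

The great circle lies in the plane with unit normal n̂ = (p₁ × p₂)/|p₁ × p₂|.
Here n̂_z ≈ +0.433; the vertex latitude is φ_max = arccos|n̂_z| ≈ 64.3°.
Check via Clairaut: cos φ_max = |cos φ₁| · sin C = cos(41.9°)·sin(35.6°) ≈ 0.433, again giving ≈ 64.3°.

≈ 64°N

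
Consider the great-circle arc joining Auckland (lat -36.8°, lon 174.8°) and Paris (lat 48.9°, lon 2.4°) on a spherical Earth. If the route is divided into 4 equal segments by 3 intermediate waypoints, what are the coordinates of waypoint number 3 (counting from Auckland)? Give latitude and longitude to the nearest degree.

Convert each endpoint to a unit vector on the sphere (x = cos φ cos λ, y = cos φ sin λ, z = sin φ).
The central angle between the endpoints is δ = arccos(p₁·p₂) ≈ 2.909 rad (166.7°).
Interpolate at f = 3/4 with slerp weights a = sin((1−f)δ)/sin δ ≈ 2.889, b = sin(fδ)/sin δ ≈ 3.559.
p = a·p₁ + b·p₂ ≈ (0.033, 0.308, 0.951); φ = arcsin(p_z) ≈ 71.97°, λ = atan2(p_y, p_x) ≈ 83.82°.

≈ lat 72°, lon 84°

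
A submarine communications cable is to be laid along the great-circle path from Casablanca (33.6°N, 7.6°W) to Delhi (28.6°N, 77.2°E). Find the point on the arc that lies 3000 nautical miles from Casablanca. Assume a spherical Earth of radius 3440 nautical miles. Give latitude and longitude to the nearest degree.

Convert each endpoint to a unit vector on the sphere (x = cos φ cos λ, y = cos φ sin λ, z = sin φ).
The central angle between the endpoints is δ = arccos(p₁·p₂) ≈ 1.233 rad (70.7°). The total great-circle distance is δ·R ≈ 1.233 × 3440 ≈ 4242 nmi, so the target fraction is f = 3000/4242 ≈ 0.707.
Interpolate at f ≈ 0.707 with slerp weights a = sin((1−f)δ)/sin δ ≈ 0.374, b = sin(fδ)/sin δ ≈ 0.811.
p = a·p₁ + b·p₂ ≈ (0.467, 0.654, 0.596); φ = arcsin(p_z) ≈ 36.56°, λ = atan2(p_y, p_x) ≈ 54.45°.

≈ (37°N, 54°E)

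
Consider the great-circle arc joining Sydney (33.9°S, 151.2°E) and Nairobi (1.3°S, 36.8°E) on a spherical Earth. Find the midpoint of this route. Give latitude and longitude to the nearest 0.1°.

≈ 30.1°S, 85.8°E

Convert each endpoint to a unit vector on the sphere (x = cos φ cos λ, y = cos φ sin λ, z = sin φ).
The central angle between the endpoints is δ = arccos(p₁·p₂) ≈ 1.907 rad (109.3°).
Interpolate at f = 1/2 with slerp weights a = sin((1−f)δ)/sin δ ≈ 0.864, b = sin(fδ)/sin δ ≈ 0.864.
p = a·p₁ + b·p₂ ≈ (0.063, 0.863, -0.501); φ = arcsin(p_z) ≈ -30.10°, λ = atan2(p_y, p_x) ≈ 85.81°.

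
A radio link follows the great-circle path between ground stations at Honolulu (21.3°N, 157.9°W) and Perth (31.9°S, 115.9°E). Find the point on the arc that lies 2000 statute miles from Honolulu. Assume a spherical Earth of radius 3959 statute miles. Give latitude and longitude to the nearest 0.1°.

≈ (4.8°N, 177.5°E)

Write both endpoints as unit vectors p₁, p₂ with components (cos φ cos λ, cos φ sin λ, sin φ).
The central angle between the endpoints is δ = arccos(p₁·p₂) ≈ 1.711 rad (98.0°). The total great-circle distance is δ·R ≈ 1.711 × 3959 ≈ 6773 mi, so the target fraction is f = 2000/6773 ≈ 0.295.
Interpolate at f ≈ 0.295 with slerp weights a = sin((1−f)δ)/sin δ ≈ 0.943, b = sin(fδ)/sin δ ≈ 0.489.
p = a·p₁ + b·p₂ ≈ (-0.996, 0.043, 0.084); φ = arcsin(p_z) ≈ 4.84°, λ = atan2(p_y, p_x) ≈ 177.55°.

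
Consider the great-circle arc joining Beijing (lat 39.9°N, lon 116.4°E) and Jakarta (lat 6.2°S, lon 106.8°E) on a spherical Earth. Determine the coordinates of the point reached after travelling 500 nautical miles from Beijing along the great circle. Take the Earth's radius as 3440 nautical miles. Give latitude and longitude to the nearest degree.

≈ lat 32°N, lon 114°E

Write both endpoints as unit vectors p₁, p₂ with components (cos φ cos λ, cos φ sin λ, sin φ).
The central angle between the endpoints is δ = arccos(p₁·p₂) ≈ 0.819 rad (46.9°). The total great-circle distance is δ·R ≈ 0.819 × 3440 ≈ 2818 nmi, so the target fraction is f = 500/2818 ≈ 0.177.
Interpolate at f ≈ 0.177 with slerp weights a = sin((1−f)δ)/sin δ ≈ 0.854, b = sin(fδ)/sin δ ≈ 0.198.
p = a·p₁ + b·p₂ ≈ (-0.348, 0.776, 0.526); φ = arcsin(p_z) ≈ 31.77°, λ = atan2(p_y, p_x) ≈ 114.18°.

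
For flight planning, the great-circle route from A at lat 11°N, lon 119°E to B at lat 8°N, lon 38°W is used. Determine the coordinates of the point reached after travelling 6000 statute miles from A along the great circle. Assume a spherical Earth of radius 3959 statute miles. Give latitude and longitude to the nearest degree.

≈ lat 39°N, lon 24°E

From cos δ = sin φ₁ sin φ₂ + cos φ₁ cos φ₂ cos Δλ, the central angle is δ ≈ 2.622 rad (150.3°). The total great-circle distance is δ·R ≈ 2.622 × 3959 ≈ 10382 mi, so the target fraction is f = 6000/10382 ≈ 0.578.
Interpolate at f ≈ 0.578 with slerp weights a = sin((1−f)δ)/sin δ ≈ 1.803, b = sin(fδ)/sin δ ≈ 2.012.
p = a·p₁ + b·p₂ ≈ (0.713, 0.321, 0.624); φ = arcsin(p_z) ≈ 38.61°, λ = atan2(p_y, p_x) ≈ 24.23°.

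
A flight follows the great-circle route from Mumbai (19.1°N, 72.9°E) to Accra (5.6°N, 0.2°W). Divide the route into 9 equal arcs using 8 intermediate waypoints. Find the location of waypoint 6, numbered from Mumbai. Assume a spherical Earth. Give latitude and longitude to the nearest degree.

≈ 13°N, 23°E

Write both endpoints as unit vectors p₁, p₂ with components (cos φ cos λ, cos φ sin λ, sin φ).
The central angle between the endpoints is δ = arccos(p₁·p₂) ≈ 1.261 rad (72.2°).
Interpolate at f = 6/9 with slerp weights a = sin((1−f)δ)/sin δ ≈ 0.428, b = sin(fδ)/sin δ ≈ 0.782.
p = a·p₁ + b·p₂ ≈ (0.898, 0.384, 0.217); φ = arcsin(p_z) ≈ 12.50°, λ = atan2(p_y, p_x) ≈ 23.17°.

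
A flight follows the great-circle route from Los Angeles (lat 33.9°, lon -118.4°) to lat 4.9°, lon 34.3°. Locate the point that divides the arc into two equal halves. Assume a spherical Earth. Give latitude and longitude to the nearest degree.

≈ lat 54°, lon -21°

Convert each endpoint to a unit vector on the sphere (x = cos φ cos λ, y = cos φ sin λ, z = sin φ).
The central angle between the endpoints is δ = arccos(p₁·p₂) ≈ 2.328 rad (133.4°).
Interpolate at f = 1/2 with slerp weights a = sin((1−f)δ)/sin δ ≈ 1.264, b = sin(fδ)/sin δ ≈ 1.264.
p = a·p₁ + b·p₂ ≈ (0.542, -0.213, 0.813); φ = arcsin(p_z) ≈ 54.41°, λ = atan2(p_y, p_x) ≈ -21.49°.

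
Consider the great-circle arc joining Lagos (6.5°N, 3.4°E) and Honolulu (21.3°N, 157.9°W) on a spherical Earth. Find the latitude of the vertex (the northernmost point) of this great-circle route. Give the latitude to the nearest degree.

≈ 57°N

The great circle lies in the plane with unit normal n̂ = (p₁ × p₂)/|p₁ × p₂|.
Here n̂_z ≈ -0.540; the vertex latitude is φ_max = arccos|n̂_z| ≈ 57.3°.
Check via Clairaut: cos φ_max = |cos φ₁| · sin C = cos(6.5°)·sin(33.0°) ≈ 0.540, again giving ≈ 57.3°.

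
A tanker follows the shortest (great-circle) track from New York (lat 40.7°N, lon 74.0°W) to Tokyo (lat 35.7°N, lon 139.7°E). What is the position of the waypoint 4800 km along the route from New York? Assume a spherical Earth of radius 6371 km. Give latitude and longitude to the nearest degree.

Convert each endpoint to a unit vector on the sphere (x = cos φ cos λ, y = cos φ sin λ, z = sin φ).
The central angle between the endpoints is δ = arccos(p₁·p₂) ≈ 1.703 rad (97.6°). The total great-circle distance is δ·R ≈ 1.703 × 6371 ≈ 10849 km, so the target fraction is f = 4800/10849 ≈ 0.442.
Interpolate at f ≈ 0.442 with slerp weights a = sin((1−f)δ)/sin δ ≈ 0.820, b = sin(fδ)/sin δ ≈ 0.690.
p = a·p₁ + b·p₂ ≈ (-0.256, -0.235, 0.938); φ = arcsin(p_z) ≈ 69.65°, λ = atan2(p_y, p_x) ≈ -137.42°.

≈ lat 70°N, lon 137°W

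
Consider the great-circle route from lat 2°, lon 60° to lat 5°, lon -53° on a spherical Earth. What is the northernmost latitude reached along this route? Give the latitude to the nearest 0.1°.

The great circle lies in the plane with unit normal n̂ = (p₁ × p₂)/|p₁ × p₂|.
Here n̂_z ≈ -0.993; the vertex latitude is φ_max = arccos|n̂_z| ≈ 6.6°.
Check via Clairaut: cos φ_max = |cos φ₁| · sin C = cos(2.0°)·sin(83.7°) ≈ 0.993, again giving ≈ 6.6°.

≈ 6.6°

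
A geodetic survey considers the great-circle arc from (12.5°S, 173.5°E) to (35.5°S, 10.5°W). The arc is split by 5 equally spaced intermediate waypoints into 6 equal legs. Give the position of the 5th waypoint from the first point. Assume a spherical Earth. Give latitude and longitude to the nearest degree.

Convert each endpoint to a unit vector on the sphere (x = cos φ cos λ, y = cos φ sin λ, z = sin φ).
The central angle between the endpoints is δ = arccos(p₁·p₂) ≈ 2.301 rad (131.9°).
Interpolate at f = 5/6 with slerp weights a = sin((1−f)δ)/sin δ ≈ 0.502, b = sin(fδ)/sin δ ≈ 1.263.
p = a·p₁ + b·p₂ ≈ (0.523, -0.132, -0.842); φ = arcsin(p_z) ≈ -57.34°, λ = atan2(p_y, p_x) ≈ -14.13°.

≈ (57°S, 14°W)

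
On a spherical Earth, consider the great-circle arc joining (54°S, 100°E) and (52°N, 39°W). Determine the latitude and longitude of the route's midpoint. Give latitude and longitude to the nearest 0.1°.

From cos δ = sin φ₁ sin φ₂ + cos φ₁ cos φ₂ cos Δλ, the central angle is δ ≈ 2.716 rad (155.6°).
Interpolate at f = 1/2 with slerp weights a = sin((1−f)δ)/sin δ ≈ 2.365, b = sin(fδ)/sin δ ≈ 2.365.
p = a·p₁ + b·p₂ ≈ (0.890, 0.453, -0.050); φ = arcsin(p_z) ≈ -2.85°, λ = atan2(p_y, p_x) ≈ 26.95°.

≈ (2.8°S, 27.0°E)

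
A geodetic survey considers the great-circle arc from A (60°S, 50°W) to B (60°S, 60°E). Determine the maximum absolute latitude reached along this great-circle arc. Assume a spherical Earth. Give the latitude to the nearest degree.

The great circle lies in the plane with unit normal n̂ = (p₁ × p₂)/|p₁ × p₂|.
Here n̂_z ≈ +0.314; the vertex latitude is φ_max = arccos|n̂_z| ≈ 71.7°.

≈ 72°S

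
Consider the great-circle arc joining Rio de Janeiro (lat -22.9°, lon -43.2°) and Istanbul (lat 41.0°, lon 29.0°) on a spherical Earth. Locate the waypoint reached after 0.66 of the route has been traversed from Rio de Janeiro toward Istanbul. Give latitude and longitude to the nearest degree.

≈ lat 22°, lon -1°

From cos δ = sin φ₁ sin φ₂ + cos φ₁ cos φ₂ cos Δλ, the central angle is δ ≈ 1.614 rad (92.5°).
Interpolate at f = 0.66 with slerp weights a = sin((1−f)δ)/sin δ ≈ 0.522, b = sin(fδ)/sin δ ≈ 0.876.
p = a·p₁ + b·p₂ ≈ (0.928, -0.009, 0.371); φ = arcsin(p_z) ≈ 21.80°, λ = atan2(p_y, p_x) ≈ -0.54°.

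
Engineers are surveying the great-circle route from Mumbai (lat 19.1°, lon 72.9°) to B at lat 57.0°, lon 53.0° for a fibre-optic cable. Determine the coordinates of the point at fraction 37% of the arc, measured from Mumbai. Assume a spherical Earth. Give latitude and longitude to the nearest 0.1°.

The haversine formula gives a central angle δ ≈ 0.710 rad (40.7°) between the endpoints.
Interpolate at f = 0.37 with slerp weights a = sin((1−f)δ)/sin δ ≈ 0.664, b = sin(fδ)/sin δ ≈ 0.398.
p = a·p₁ + b·p₂ ≈ (0.315, 0.773, 0.551); φ = arcsin(p_z) ≈ 33.45°, λ = atan2(p_y, p_x) ≈ 67.82°.

≈ lat 33.5°, lon 67.8°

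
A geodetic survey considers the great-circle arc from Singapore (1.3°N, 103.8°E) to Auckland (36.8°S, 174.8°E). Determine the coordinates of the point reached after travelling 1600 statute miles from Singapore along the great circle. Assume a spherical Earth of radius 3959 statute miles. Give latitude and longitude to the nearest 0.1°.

≈ (13.0°S, 122.2°E)

Convert each endpoint to a unit vector on the sphere (x = cos φ cos λ, y = cos φ sin λ, z = sin φ).
The central angle between the endpoints is δ = arccos(p₁·p₂) ≈ 1.321 rad (75.7°). The total great-circle distance is δ·R ≈ 1.321 × 3959 ≈ 5231 mi, so the target fraction is f = 1600/5231 ≈ 0.306.
Interpolate at f ≈ 0.306 with slerp weights a = sin((1−f)δ)/sin δ ≈ 0.819, b = sin(fδ)/sin δ ≈ 0.406.
p = a·p₁ + b·p₂ ≈ (-0.519, 0.825, -0.225); φ = arcsin(p_z) ≈ -12.97°, λ = atan2(p_y, p_x) ≈ 122.18°.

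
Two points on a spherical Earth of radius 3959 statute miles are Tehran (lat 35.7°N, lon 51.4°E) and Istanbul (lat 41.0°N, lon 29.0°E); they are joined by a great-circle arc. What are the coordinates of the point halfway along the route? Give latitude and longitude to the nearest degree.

Write both endpoints as unit vectors p₁, p₂ with components (cos φ cos λ, cos φ sin λ, sin φ).
The central angle between the endpoints is δ = arccos(p₁·p₂) ≈ 0.319 rad (18.3°).
Interpolate at f = 1/2 with slerp weights a = sin((1−f)δ)/sin δ ≈ 0.506, b = sin(fδ)/sin δ ≈ 0.506.
p = a·p₁ + b·p₂ ≈ (0.591, 0.507, 0.628); φ = arcsin(p_z) ≈ 38.89°, λ = atan2(p_y, p_x) ≈ 40.62°.

≈ lat 39°N, lon 41°E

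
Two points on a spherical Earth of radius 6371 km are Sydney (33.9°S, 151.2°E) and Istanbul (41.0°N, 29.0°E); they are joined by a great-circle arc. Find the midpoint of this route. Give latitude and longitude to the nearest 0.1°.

Write both endpoints as unit vectors p₁, p₂ with components (cos φ cos λ, cos φ sin λ, sin φ).
The central angle between the endpoints is δ = arccos(p₁·p₂) ≈ 2.346 rad (134.4°).
Interpolate at f = 1/2 with slerp weights a = sin((1−f)δ)/sin δ ≈ 1.290, b = sin(fδ)/sin δ ≈ 1.290.
p = a·p₁ + b·p₂ ≈ (-0.087, 0.988, 0.127); φ = arcsin(p_z) ≈ 7.29°, λ = atan2(p_y, p_x) ≈ 95.02°.

≈ 7.3°N, 95.0°E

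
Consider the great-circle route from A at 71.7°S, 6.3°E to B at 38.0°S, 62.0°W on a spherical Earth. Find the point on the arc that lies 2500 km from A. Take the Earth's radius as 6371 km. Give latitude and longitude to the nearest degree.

≈ 60°S, 43°W

Convert each endpoint to a unit vector on the sphere (x = cos φ cos λ, y = cos φ sin λ, z = sin φ).
The central angle between the endpoints is δ = arccos(p₁·p₂) ≈ 0.828 rad (47.5°). The total great-circle distance is δ·R ≈ 0.828 × 6371 ≈ 5278 km, so the target fraction is f = 2500/5278 ≈ 0.474.
Interpolate at f ≈ 0.474 with slerp weights a = sin((1−f)δ)/sin δ ≈ 0.573, b = sin(fδ)/sin δ ≈ 0.519.
p = a·p₁ + b·p₂ ≈ (0.371, -0.341, -0.864); φ = arcsin(p_z) ≈ -59.73°, λ = atan2(p_y, p_x) ≈ -42.62°.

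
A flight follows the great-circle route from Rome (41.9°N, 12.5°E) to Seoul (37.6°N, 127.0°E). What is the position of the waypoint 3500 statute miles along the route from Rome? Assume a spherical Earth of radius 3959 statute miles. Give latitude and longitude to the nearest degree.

The haversine formula gives a central angle δ ≈ 1.407 rad (80.6°) between the endpoints. The total great-circle distance is δ·R ≈ 1.407 × 3959 ≈ 5571 mi, so the target fraction is f = 3500/5571 ≈ 0.628.
Interpolate at f ≈ 0.628 with slerp weights a = sin((1−f)δ)/sin δ ≈ 0.506, b = sin(fδ)/sin δ ≈ 0.784.
p = a·p₁ + b·p₂ ≈ (-0.006, 0.578, 0.816); φ = arcsin(p_z) ≈ 54.72°, λ = atan2(p_y, p_x) ≈ 90.58°.

≈ (55°N, 91°E)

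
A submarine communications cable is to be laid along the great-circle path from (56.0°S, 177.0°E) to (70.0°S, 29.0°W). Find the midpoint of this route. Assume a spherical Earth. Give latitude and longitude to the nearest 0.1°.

≈ (80.6°S, 152.2°W)

From cos δ = sin φ₁ sin φ₂ + cos φ₁ cos φ₂ cos Δλ, the central angle is δ ≈ 0.918 rad (52.6°).
Interpolate at f = 1/2 with slerp weights a = sin((1−f)δ)/sin δ ≈ 0.558, b = sin(fδ)/sin δ ≈ 0.558.
p = a·p₁ + b·p₂ ≈ (-0.145, -0.076, -0.987); φ = arcsin(p_z) ≈ -80.59°, λ = atan2(p_y, p_x) ≈ -152.23°.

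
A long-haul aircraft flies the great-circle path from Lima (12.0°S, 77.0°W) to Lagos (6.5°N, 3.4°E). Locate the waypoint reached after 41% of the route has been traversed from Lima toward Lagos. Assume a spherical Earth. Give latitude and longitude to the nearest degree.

≈ (5°S, 44°W)

Write both endpoints as unit vectors p₁, p₂ with components (cos φ cos λ, cos φ sin λ, sin φ).
The central angle between the endpoints is δ = arccos(p₁·p₂) ≈ 1.432 rad (82.0°).
Interpolate at f = 0.41 with slerp weights a = sin((1−f)δ)/sin δ ≈ 0.755, b = sin(fδ)/sin δ ≈ 0.559.
p = a·p₁ + b·p₂ ≈ (0.721, -0.687, -0.094); φ = arcsin(p_z) ≈ -5.38°, λ = atan2(p_y, p_x) ≈ -43.61°.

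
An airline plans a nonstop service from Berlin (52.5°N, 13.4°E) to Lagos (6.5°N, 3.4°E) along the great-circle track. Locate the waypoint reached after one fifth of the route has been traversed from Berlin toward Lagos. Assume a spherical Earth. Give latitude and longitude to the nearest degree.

≈ 43°N, 10°E

Write both endpoints as unit vectors p₁, p₂ with components (cos φ cos λ, cos φ sin λ, sin φ).
The central angle between the endpoints is δ = arccos(p₁·p₂) ≈ 0.816 rad (46.7°).
Interpolate at f = 1/5 with slerp weights a = sin((1−f)δ)/sin δ ≈ 0.834, b = sin(fδ)/sin δ ≈ 0.223.
p = a·p₁ + b·p₂ ≈ (0.715, 0.131, 0.687); φ = arcsin(p_z) ≈ 43.38°, λ = atan2(p_y, p_x) ≈ 10.37°.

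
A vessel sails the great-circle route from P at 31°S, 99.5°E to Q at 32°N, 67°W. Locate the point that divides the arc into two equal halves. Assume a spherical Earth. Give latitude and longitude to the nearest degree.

From cos δ = sin φ₁ sin φ₂ + cos φ₁ cos φ₂ cos Δλ, the central angle is δ ≈ 2.940 rad (168.5°).
Interpolate at f = 1/2 with slerp weights a = sin((1−f)δ)/sin δ ≈ 4.971, b = sin(fδ)/sin δ ≈ 4.971.
p = a·p₁ + b·p₂ ≈ (0.944, 0.322, 0.074); φ = arcsin(p_z) ≈ 4.24°, λ = atan2(p_y, p_x) ≈ 18.84°.

≈ 4°N, 19°E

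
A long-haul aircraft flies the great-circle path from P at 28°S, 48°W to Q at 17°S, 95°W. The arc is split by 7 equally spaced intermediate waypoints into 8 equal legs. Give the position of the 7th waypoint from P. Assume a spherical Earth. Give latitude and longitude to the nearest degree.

From cos δ = sin φ₁ sin φ₂ + cos φ₁ cos φ₂ cos Δλ, the central angle is δ ≈ 0.777 rad (44.5°).
Interpolate at f = 7/8 with slerp weights a = sin((1−f)δ)/sin δ ≈ 0.138, b = sin(fδ)/sin δ ≈ 0.897.
p = a·p₁ + b·p₂ ≈ (0.007, -0.945, -0.327); φ = arcsin(p_z) ≈ -19.09°, λ = atan2(p_y, p_x) ≈ -89.58°.

≈ 19°S, 90°W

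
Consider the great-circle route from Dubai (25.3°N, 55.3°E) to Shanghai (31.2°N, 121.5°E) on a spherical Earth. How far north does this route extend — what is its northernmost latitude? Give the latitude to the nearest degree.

≈ 33°N

The great circle lies in the plane with unit normal n̂ = (p₁ × p₂)/|p₁ × p₂|.
Here n̂_z ≈ +0.837; the vertex latitude is φ_max = arccos|n̂_z| ≈ 33.2°.
Check via Clairaut: cos φ_max = |cos φ₁| · sin C = cos(25.3°)·sin(67.7°) ≈ 0.837, again giving ≈ 33.2°.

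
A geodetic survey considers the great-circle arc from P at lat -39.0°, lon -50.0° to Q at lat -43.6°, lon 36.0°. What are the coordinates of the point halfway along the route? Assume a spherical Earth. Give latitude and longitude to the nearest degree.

Write both endpoints as unit vectors p₁, p₂ with components (cos φ cos λ, cos φ sin λ, sin φ).
The central angle between the endpoints is δ = arccos(p₁·p₂) ≈ 1.078 rad (61.8°).
Interpolate at f = 1/2 with slerp weights a = sin((1−f)δ)/sin δ ≈ 0.583, b = sin(fδ)/sin δ ≈ 0.583.
p = a·p₁ + b·p₂ ≈ (0.632, -0.099, -0.768); φ = arcsin(p_z) ≈ -50.21°, λ = atan2(p_y, p_x) ≈ -8.88°.

≈ lat -50°, lon -9°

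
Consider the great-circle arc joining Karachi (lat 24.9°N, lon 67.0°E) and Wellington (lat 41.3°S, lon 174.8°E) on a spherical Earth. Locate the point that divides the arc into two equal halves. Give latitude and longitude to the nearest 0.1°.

Convert each endpoint to a unit vector on the sphere (x = cos φ cos λ, y = cos φ sin λ, z = sin φ).
The central angle between the endpoints is δ = arccos(p₁·p₂) ≈ 2.079 rad (119.1°).
Interpolate at f = 1/2 with slerp weights a = sin((1−f)δ)/sin δ ≈ 0.986, b = sin(fδ)/sin δ ≈ 0.986.
p = a·p₁ + b·p₂ ≈ (-0.388, 0.891, -0.236); φ = arcsin(p_z) ≈ -13.63°, λ = atan2(p_y, p_x) ≈ 113.56°.

≈ lat 13.6°S, lon 113.6°E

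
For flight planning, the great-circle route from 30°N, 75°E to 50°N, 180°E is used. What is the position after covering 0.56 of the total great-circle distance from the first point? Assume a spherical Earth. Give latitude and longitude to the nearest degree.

≈ 55°N, 124°E

Write both endpoints as unit vectors p₁, p₂ with components (cos φ cos λ, cos φ sin λ, sin φ).
The central angle between the endpoints is δ = arccos(p₁·p₂) ≈ 1.330 rad (76.2°).
Interpolate at f = 0.56 with slerp weights a = sin((1−f)δ)/sin δ ≈ 0.569, b = sin(fδ)/sin δ ≈ 0.698.
p = a·p₁ + b·p₂ ≈ (-0.321, 0.476, 0.819); φ = arcsin(p_z) ≈ 54.98°, λ = atan2(p_y, p_x) ≈ 124.02°.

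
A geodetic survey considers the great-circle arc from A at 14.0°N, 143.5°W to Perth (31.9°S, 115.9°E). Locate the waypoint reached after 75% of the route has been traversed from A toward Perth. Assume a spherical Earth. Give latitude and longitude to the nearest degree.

The haversine formula gives a central angle δ ≈ 1.854 rad (106.2°) between the endpoints.
Interpolate at f = 0.75 with slerp weights a = sin((1−f)δ)/sin δ ≈ 0.466, b = sin(fδ)/sin δ ≈ 1.025.
p = a·p₁ + b·p₂ ≈ (-0.743, 0.514, -0.429); φ = arcsin(p_z) ≈ -25.39°, λ = atan2(p_y, p_x) ≈ 145.34°.

≈ 25°S, 145°E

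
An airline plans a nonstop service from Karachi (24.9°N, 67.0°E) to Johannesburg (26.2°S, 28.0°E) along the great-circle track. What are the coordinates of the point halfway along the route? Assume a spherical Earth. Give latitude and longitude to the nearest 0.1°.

≈ 0.7°S, 47.6°E

Write both endpoints as unit vectors p₁, p₂ with components (cos φ cos λ, cos φ sin λ, sin φ).
The central angle between the endpoints is δ = arccos(p₁·p₂) ≈ 1.108 rad (63.5°).
Interpolate at f = 1/2 with slerp weights a = sin((1−f)δ)/sin δ ≈ 0.588, b = sin(fδ)/sin δ ≈ 0.588.
p = a·p₁ + b·p₂ ≈ (0.674, 0.739, -0.012); φ = arcsin(p_z) ≈ -0.69°, λ = atan2(p_y, p_x) ≈ 47.61°.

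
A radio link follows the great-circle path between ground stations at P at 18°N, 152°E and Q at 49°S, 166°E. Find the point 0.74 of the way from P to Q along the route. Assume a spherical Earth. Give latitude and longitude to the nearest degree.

≈ 32°S, 161°E

Write both endpoints as unit vectors p₁, p₂ with components (cos φ cos λ, cos φ sin λ, sin φ).
The central angle between the endpoints is δ = arccos(p₁·p₂) ≈ 1.189 rad (68.1°).
Interpolate at f = 0.74 with slerp weights a = sin((1−f)δ)/sin δ ≈ 0.328, b = sin(fδ)/sin δ ≈ 0.831.
p = a·p₁ + b·p₂ ≈ (-0.804, 0.278, -0.525); φ = arcsin(p_z) ≈ -31.70°, λ = atan2(p_y, p_x) ≈ 160.91°.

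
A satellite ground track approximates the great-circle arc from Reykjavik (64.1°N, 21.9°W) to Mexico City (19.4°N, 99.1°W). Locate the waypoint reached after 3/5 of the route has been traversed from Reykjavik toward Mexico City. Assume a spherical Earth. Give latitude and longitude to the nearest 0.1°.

≈ (42.4°N, 82.7°W)

From cos δ = sin φ₁ sin φ₂ + cos φ₁ cos φ₂ cos Δλ, the central angle is δ ≈ 1.170 rad (67.0°).
Interpolate at f = 3/5 with slerp weights a = sin((1−f)δ)/sin δ ≈ 0.490, b = sin(fδ)/sin δ ≈ 0.701.
p = a·p₁ + b·p₂ ≈ (0.094, -0.733, 0.674); φ = arcsin(p_z) ≈ 42.35°, λ = atan2(p_y, p_x) ≈ -82.70°.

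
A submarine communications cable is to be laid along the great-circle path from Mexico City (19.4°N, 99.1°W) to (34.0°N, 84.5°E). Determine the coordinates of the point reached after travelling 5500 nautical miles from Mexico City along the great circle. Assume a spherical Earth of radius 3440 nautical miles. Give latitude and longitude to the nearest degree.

From cos δ = sin φ₁ sin φ₂ + cos φ₁ cos φ₂ cos Δλ, the central angle is δ ≈ 2.208 rad (126.5°). The total great-circle distance is δ·R ≈ 2.208 × 3440 ≈ 7594 nmi, so the target fraction is f = 5500/7594 ≈ 0.724.
Interpolate at f ≈ 0.724 with slerp weights a = sin((1−f)δ)/sin δ ≈ 0.711, b = sin(fδ)/sin δ ≈ 1.243.
p = a·p₁ + b·p₂ ≈ (-0.007, 0.364, 0.932); φ = arcsin(p_z) ≈ 68.68°, λ = atan2(p_y, p_x) ≈ 91.15°.

≈ (69°N, 91°E)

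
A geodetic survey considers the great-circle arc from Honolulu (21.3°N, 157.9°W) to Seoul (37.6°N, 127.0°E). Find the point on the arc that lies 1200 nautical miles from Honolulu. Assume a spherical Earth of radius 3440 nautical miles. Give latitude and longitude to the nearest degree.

Write both endpoints as unit vectors p₁, p₂ with components (cos φ cos λ, cos φ sin λ, sin φ).
The central angle between the endpoints is δ = arccos(p₁·p₂) ≈ 1.147 rad (65.7°). The total great-circle distance is δ·R ≈ 1.147 × 3440 ≈ 3945 nmi, so the target fraction is f = 1200/3945 ≈ 0.304.
Interpolate at f ≈ 0.304 with slerp weights a = sin((1−f)δ)/sin δ ≈ 0.785, b = sin(fδ)/sin δ ≈ 0.375.
p = a·p₁ + b·p₂ ≈ (-0.857, -0.038, 0.514); φ = arcsin(p_z) ≈ 30.94°, λ = atan2(p_y, p_x) ≈ -177.46°.

≈ (31°N, 177°W)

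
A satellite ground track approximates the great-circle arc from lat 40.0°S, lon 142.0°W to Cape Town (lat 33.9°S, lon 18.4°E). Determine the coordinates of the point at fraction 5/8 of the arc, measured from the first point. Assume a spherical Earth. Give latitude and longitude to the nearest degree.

≈ lat 70°S, lon 10°W

Write both endpoints as unit vectors p₁, p₂ with components (cos φ cos λ, cos φ sin λ, sin φ).
The central angle between the endpoints is δ = arccos(p₁·p₂) ≈ 1.814 rad (103.9°).
Interpolate at f = 5/8 with slerp weights a = sin((1−f)δ)/sin δ ≈ 0.648, b = sin(fδ)/sin δ ≈ 0.933.
p = a·p₁ + b·p₂ ≈ (0.344, -0.061, -0.937); φ = arcsin(p_z) ≈ -69.55°, λ = atan2(p_y, p_x) ≈ -10.06°.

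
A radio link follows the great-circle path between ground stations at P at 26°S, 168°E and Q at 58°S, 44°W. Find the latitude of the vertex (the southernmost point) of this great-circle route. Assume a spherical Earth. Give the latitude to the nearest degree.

≈ 75°S

The great circle lies in the plane with unit normal n̂ = (p₁ × p₂)/|p₁ × p₂|.
Here n̂_z ≈ +0.253; the vertex latitude is φ_max = arccos|n̂_z| ≈ 75.4°.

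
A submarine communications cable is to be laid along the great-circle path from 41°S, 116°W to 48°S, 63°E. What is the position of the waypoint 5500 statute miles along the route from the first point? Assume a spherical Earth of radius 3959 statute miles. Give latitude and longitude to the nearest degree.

≈ 59°S, 63°E

Write both endpoints as unit vectors p₁, p₂ with components (cos φ cos λ, cos φ sin λ, sin φ).
The central angle between the endpoints is δ = arccos(p₁·p₂) ≈ 1.588 rad (91.0°). The total great-circle distance is δ·R ≈ 1.588 × 3959 ≈ 6288 mi, so the target fraction is f = 5500/6288 ≈ 0.875.
Interpolate at f ≈ 0.875 with slerp weights a = sin((1−f)δ)/sin δ ≈ 0.198, b = sin(fδ)/sin δ ≈ 0.984.
p = a·p₁ + b·p₂ ≈ (0.233, 0.452, -0.861); φ = arcsin(p_z) ≈ -59.40°, λ = atan2(p_y, p_x) ≈ 62.71°.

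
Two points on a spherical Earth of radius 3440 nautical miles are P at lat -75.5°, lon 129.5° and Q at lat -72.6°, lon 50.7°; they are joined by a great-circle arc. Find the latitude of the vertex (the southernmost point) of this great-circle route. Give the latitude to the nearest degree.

≈ -78°

The great circle lies in the plane with unit normal n̂ = (p₁ × p₂)/|p₁ × p₂|.
Here n̂_z ≈ -0.213; the vertex latitude is φ_max = arccos|n̂_z| ≈ 77.7°.
Check via Clairaut: cos φ_max = |cos φ₁| · sin C = cos(75.5°)·sin(121.9°) ≈ 0.213, again giving ≈ 77.7°.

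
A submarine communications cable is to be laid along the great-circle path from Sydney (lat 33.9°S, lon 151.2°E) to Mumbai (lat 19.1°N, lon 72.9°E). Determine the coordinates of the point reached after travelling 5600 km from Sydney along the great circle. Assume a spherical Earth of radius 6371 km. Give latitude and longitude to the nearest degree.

From cos δ = sin φ₁ sin φ₂ + cos φ₁ cos φ₂ cos Δλ, the central angle is δ ≈ 1.594 rad (91.3°). The total great-circle distance is δ·R ≈ 1.594 × 6371 ≈ 10157 km, so the target fraction is f = 5600/10157 ≈ 0.551.
Interpolate at f ≈ 0.551 with slerp weights a = sin((1−f)δ)/sin δ ≈ 0.656, b = sin(fδ)/sin δ ≈ 0.770.
p = a·p₁ + b·p₂ ≈ (-0.263, 0.958, -0.114); φ = arcsin(p_z) ≈ -6.54°, λ = atan2(p_y, p_x) ≈ 105.36°.

≈ lat 7°S, lon 105°E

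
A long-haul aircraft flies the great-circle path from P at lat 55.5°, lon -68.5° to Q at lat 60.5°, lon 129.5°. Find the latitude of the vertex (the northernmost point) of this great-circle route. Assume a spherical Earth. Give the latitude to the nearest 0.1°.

The great circle lies in the plane with unit normal n̂ = (p₁ × p₂)/|p₁ × p₂|.
Here n̂_z ≈ -0.097; the vertex latitude is φ_max = arccos|n̂_z| ≈ 84.5°.

≈ 84.5°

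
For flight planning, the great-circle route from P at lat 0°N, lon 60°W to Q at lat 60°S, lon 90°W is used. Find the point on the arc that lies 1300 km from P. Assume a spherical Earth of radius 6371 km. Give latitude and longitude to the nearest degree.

≈ lat 11°S, lon 63°W

Convert each endpoint to a unit vector on the sphere (x = cos φ cos λ, y = cos φ sin λ, z = sin φ).
The central angle between the endpoints is δ = arccos(p₁·p₂) ≈ 1.123 rad (64.3°). The total great-circle distance is δ·R ≈ 1.123 × 6371 ≈ 7154 km, so the target fraction is f = 1300/7154 ≈ 0.182.
Interpolate at f ≈ 0.182 with slerp weights a = sin((1−f)δ)/sin δ ≈ 0.882, b = sin(fδ)/sin δ ≈ 0.225.
p = a·p₁ + b·p₂ ≈ (0.441, -0.876, -0.195); φ = arcsin(p_z) ≈ -11.23°, λ = atan2(p_y, p_x) ≈ -63.28°.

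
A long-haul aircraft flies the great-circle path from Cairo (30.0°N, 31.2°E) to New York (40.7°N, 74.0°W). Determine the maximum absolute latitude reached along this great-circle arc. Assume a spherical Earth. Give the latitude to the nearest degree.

≈ 50°N

The great circle lies in the plane with unit normal n̂ = (p₁ × p₂)/|p₁ × p₂|.
Here n̂_z ≈ -0.641; the vertex latitude is φ_max = arccos|n̂_z| ≈ 50.1°.
Check via Clairaut: cos φ_max = |cos φ₁| · sin C = cos(30.0°)·sin(47.8°) ≈ 0.641, again giving ≈ 50.1°.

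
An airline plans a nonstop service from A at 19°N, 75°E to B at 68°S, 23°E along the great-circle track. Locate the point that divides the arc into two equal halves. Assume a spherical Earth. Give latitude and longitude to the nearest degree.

≈ 26°S, 61°E

Write both endpoints as unit vectors p₁, p₂ with components (cos φ cos λ, cos φ sin λ, sin φ).
The central angle between the endpoints is δ = arccos(p₁·p₂) ≈ 1.655 rad (94.8°).
Interpolate at f = 1/2 with slerp weights a = sin((1−f)δ)/sin δ ≈ 0.739, b = sin(fδ)/sin δ ≈ 0.739.
p = a·p₁ + b·p₂ ≈ (0.436, 0.783, -0.444); φ = arcsin(p_z) ≈ -26.39°, λ = atan2(p_y, p_x) ≈ 60.91°.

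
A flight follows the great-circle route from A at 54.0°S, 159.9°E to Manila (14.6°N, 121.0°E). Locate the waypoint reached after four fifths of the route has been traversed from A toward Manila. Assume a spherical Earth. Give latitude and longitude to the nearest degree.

≈ 0°N, 127°E

Write both endpoints as unit vectors p₁, p₂ with components (cos φ cos λ, cos φ sin λ, sin φ).
The central angle between the endpoints is δ = arccos(p₁·p₂) ≈ 1.330 rad (76.2°).
Interpolate at f = 4/5 with slerp weights a = sin((1−f)δ)/sin δ ≈ 0.271, b = sin(fδ)/sin δ ≈ 0.900.
p = a·p₁ + b·p₂ ≈ (-0.598, 0.801, 0.008); φ = arcsin(p_z) ≈ 0.46°, λ = atan2(p_y, p_x) ≈ 126.73°.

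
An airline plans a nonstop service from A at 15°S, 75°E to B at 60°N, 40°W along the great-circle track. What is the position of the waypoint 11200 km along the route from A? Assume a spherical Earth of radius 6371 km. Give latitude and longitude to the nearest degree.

Convert each endpoint to a unit vector on the sphere (x = cos φ cos λ, y = cos φ sin λ, z = sin φ).
The central angle between the endpoints is δ = arccos(p₁·p₂) ≈ 2.013 rad (115.4°). The total great-circle distance is δ·R ≈ 2.013 × 6371 ≈ 12827 km, so the target fraction is f = 11200/12827 ≈ 0.873.
Interpolate at f ≈ 0.873 with slerp weights a = sin((1−f)δ)/sin δ ≈ 0.280, b = sin(fδ)/sin δ ≈ 1.087.
p = a·p₁ + b·p₂ ≈ (0.486, -0.089, 0.869); φ = arcsin(p_z) ≈ 60.37°, λ = atan2(p_y, p_x) ≈ -10.33°.

≈ 60°N, 10°W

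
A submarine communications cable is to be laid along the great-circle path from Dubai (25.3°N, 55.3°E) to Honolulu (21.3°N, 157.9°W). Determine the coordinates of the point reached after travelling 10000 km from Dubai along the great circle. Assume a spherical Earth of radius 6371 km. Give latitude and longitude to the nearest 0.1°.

≈ 45.8°N, 174.2°E

Convert each endpoint to a unit vector on the sphere (x = cos φ cos λ, y = cos φ sin λ, z = sin φ).
The central angle between the endpoints is δ = arccos(p₁·p₂) ≈ 2.153 rad (123.3°). The total great-circle distance is δ·R ≈ 2.153 × 6371 ≈ 13715 km, so the target fraction is f = 10000/13715 ≈ 0.729.
Interpolate at f ≈ 0.729 with slerp weights a = sin((1−f)δ)/sin δ ≈ 0.659, b = sin(fδ)/sin δ ≈ 1.197.
p = a·p₁ + b·p₂ ≈ (-0.694, 0.070, 0.716); φ = arcsin(p_z) ≈ 45.76°, λ = atan2(p_y, p_x) ≈ 174.22°.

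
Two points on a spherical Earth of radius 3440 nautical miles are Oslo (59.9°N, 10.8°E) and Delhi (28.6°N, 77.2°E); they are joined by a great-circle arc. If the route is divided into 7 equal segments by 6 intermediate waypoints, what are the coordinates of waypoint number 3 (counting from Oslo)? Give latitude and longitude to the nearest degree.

≈ 51°N, 49°E

Convert each endpoint to a unit vector on the sphere (x = cos φ cos λ, y = cos φ sin λ, z = sin φ).
The central angle between the endpoints is δ = arccos(p₁·p₂) ≈ 0.939 rad (53.8°).
Interpolate at f = 3/7 with slerp weights a = sin((1−f)δ)/sin δ ≈ 0.634, b = sin(fδ)/sin δ ≈ 0.485.
p = a·p₁ + b·p₂ ≈ (0.406, 0.475, 0.780); φ = arcsin(p_z) ≈ 51.30°, λ = atan2(p_y, p_x) ≈ 49.45°.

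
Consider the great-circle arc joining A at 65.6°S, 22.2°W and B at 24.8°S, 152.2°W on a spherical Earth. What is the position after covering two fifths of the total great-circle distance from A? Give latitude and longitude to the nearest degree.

≈ 68°S, 113°W

Convert each endpoint to a unit vector on the sphere (x = cos φ cos λ, y = cos φ sin λ, z = sin φ).
The central angle between the endpoints is δ = arccos(p₁·p₂) ≈ 1.429 rad (81.9°).
Interpolate at f = 2/5 with slerp weights a = sin((1−f)δ)/sin δ ≈ 0.764, b = sin(fδ)/sin δ ≈ 0.547.
p = a·p₁ + b·p₂ ≈ (-0.147, -0.351, -0.925); φ = arcsin(p_z) ≈ -67.66°, λ = atan2(p_y, p_x) ≈ -112.70°.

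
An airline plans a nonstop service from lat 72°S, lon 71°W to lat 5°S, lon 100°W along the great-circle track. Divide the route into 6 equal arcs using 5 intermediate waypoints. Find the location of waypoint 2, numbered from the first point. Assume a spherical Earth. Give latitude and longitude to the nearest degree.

≈ lat 50°S, lon 90°W

Convert each endpoint to a unit vector on the sphere (x = cos φ cos λ, y = cos φ sin λ, z = sin φ).
The central angle between the endpoints is δ = arccos(p₁·p₂) ≈ 1.211 rad (69.4°).
Interpolate at f = 2/6 with slerp weights a = sin((1−f)δ)/sin δ ≈ 0.772, b = sin(fδ)/sin δ ≈ 0.420.
p = a·p₁ + b·p₂ ≈ (0.005, -0.637, -0.771); φ = arcsin(p_z) ≈ -50.41°, λ = atan2(p_y, p_x) ≈ -89.55°.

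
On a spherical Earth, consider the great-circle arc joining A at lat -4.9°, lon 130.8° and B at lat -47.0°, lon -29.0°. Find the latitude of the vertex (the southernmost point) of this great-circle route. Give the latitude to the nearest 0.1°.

The great circle lies in the plane with unit normal n̂ = (p₁ × p₂)/|p₁ × p₂|.
Here n̂_z ≈ -0.287; the vertex latitude is φ_max = arccos|n̂_z| ≈ 73.3°.
Check via Clairaut: cos φ_max = |cos φ₁| · sin C = cos(4.9°)·sin(163.3°) ≈ 0.287, again giving ≈ 73.3°.

≈ -73.3°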